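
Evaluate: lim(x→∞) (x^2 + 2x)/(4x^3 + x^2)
This is an ∞/∞ indeterminate form.

Apply L'Hôpital's rule: differentiate numerator and denominator separately.
  f(x) = x^2 + 2·x   ⇒   f'(x) = 2·x + 2
  g(x) = 4·x^3 + x^2   ⇒   g'(x) = 12·x^2 + 2·x
  lim(x→∞) f'(x)/g'(x) = lim(x→∞) (2·x + 2)/(12·x^2 + 2·x)
  = 0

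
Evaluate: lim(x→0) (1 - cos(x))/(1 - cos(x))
This is a 0/0 indeterminate form.

Apply L'Hôpital's rule: differentiate numerator and denominator separately.
  f(x) = 1 - cos(x)   ⇒   f'(x) = sin(x)
  g(x) = 1 - cos(x)   ⇒   g'(x) = sin(x)
  lim(x→0) f'(x)/g'(x) = lim(x→0) (sin(x))/(sin(x))
  = 1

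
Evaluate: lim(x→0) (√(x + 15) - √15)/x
This is a standard limit.

Factor or rationalize the expression:
  lim(x→0) (√(x + 15) - √15)/x = sqrt(15)/30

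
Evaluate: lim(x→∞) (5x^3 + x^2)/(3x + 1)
This is an ∞/∞ indeterminate form.

Apply L'Hôpital's rule: differentiate numerator and denominator separately.
  f(x) = 5·x^3 + x^2   ⇒   f'(x) = 15·x^2 + 2·x
  g(x) = 3·x + 1   ⇒   g'(x) = 3
  lim(x→∞) f'(x)/g'(x) = lim(x→∞) (15·x^2 + 2·x)/(3)
  = ∞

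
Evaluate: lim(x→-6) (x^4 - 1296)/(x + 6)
This is a standard limit.

Factor or rationalize the expression:
  lim(x→-6) (x^4 - 1296)/(x + 6) = -864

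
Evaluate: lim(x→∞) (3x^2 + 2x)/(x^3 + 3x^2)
This is an ∞/∞ indeterminate form.

Apply L'Hôpital's rule: differentiate numerator and denominator separately.
  f(x) = 3·x^2 + 2·x   ⇒   f'(x) = 6·x + 2
  g(x) = x^3 + 3·x^2   ⇒   g'(x) = 3·x^2 + 6·x
  lim(x→∞) f'(x)/g'(x) = lim(x→∞) (6·x + 2)/(3·x^2 + 6·x)
  = 0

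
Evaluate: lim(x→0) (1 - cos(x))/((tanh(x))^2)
This is a 0/0 indeterminate form.

Apply L'Hôpital's rule: differentiate numerator and denominator separately.
  f(x) = 1 - cos(x)   ⇒   f'(x) = sin(x)
  g(x) = tanh(x)^2   ⇒   g'(x) = (2 - 2·tanh(x)^2)·tanh(x)
  lim(x→0) f'(x)/g'(x) = lim(x→0) (sin(x))/((2 - 2·tanh(x)^2)·tanh(x))
  = 1/2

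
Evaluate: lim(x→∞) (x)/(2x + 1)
This is an ∞/∞ indeterminate form.

Apply L'Hôpital's rule: differentiate numerator and denominator separately.
  f(x) = x   ⇒   f'(x) = 1
  g(x) = 2·x + 1   ⇒   g'(x) = 2
  lim(x→∞) f'(x)/g'(x) = lim(x→∞) (1)/(2)
  = 1/2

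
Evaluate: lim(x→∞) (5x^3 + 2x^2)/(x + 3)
This is an ∞/∞ indeterminate form.

Apply L'Hôpital's rule: differentiate numerator and denominator separately.
  f(x) = 5·x^3 + 2·x^2   ⇒   f'(x) = 15·x^2 + 4·x
  g(x) = x + 3   ⇒   g'(x) = 1
  lim(x→∞) f'(x)/g'(x) = lim(x→∞) (15·x^2 + 4·x)/(1)
  = ∞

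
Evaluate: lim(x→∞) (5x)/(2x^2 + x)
This is an ∞/∞ indeterminate form.

Apply L'Hôpital's rule: differentiate numerator and denominator separately.
  f(x) = 5·x   ⇒   f'(x) = 5
  g(x) = 2·x^2 + x   ⇒   g'(x) = 4·x + 1
  lim(x→∞) f'(x)/g'(x) = lim(x→∞) (5)/(4·x + 1)
  = 0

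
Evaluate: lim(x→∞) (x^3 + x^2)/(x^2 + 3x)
This is an ∞/∞ indeterminate form.

Apply L'Hôpital's rule: differentiate numerator and denominator separately.
  f(x) = x^3 + x^2   ⇒   f'(x) = 3·x^2 + 2·x
  g(x) = x^2 + 3·x   ⇒   g'(x) = 2·x + 3
  lim(x→∞) f'(x)/g'(x) = lim(x→∞) (3·x^2 + 2·x)/(2·x + 3)
  = ∞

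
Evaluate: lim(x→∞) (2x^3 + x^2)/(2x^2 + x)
This is an ∞/∞ indeterminate form.

Apply L'Hôpital's rule: differentiate numerator and denominator separately.
  f(x) = 2·x^3 + x^2   ⇒   f'(x) = 6·x^2 + 2·x
  g(x) = 2·x^2 + x   ⇒   g'(x) = 4·x + 1
  lim(x→∞) f'(x)/g'(x) = lim(x→∞) (6·x^2 + 2·x)/(4·x + 1)
  = ∞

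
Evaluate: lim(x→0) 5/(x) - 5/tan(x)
This is an ∞-∞ indeterminate form.

Combine fractions or rationalize to convert ∞-∞ to 0/0 form:
  lim(x→0) 5/(x) - 5/tan(x) = 0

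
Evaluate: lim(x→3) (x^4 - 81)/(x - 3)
This is a standard limit.

Factor or rationalize the expression:
  lim(x→3) (x^4 - 81)/(x - 3) = 108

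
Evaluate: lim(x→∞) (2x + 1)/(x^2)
This is an ∞/∞ indeterminate form.

Apply L'Hôpital's rule: differentiate numerator and denominator separately.
  f(x) = 2·x + 1   ⇒   f'(x) = 2
  g(x) = x^2   ⇒   g'(x) = 2·x
  lim(x→∞) f'(x)/g'(x) = lim(x→∞) (2)/(2·x)
  = 0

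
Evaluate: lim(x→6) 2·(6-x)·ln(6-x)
This is a 0·∞ indeterminate form.

Rewrite 0·∞ as a quotient (0/0 or ∞/∞ form), then apply L'Hôpital's rule:
  lim(x→6) 2·(6-x)·ln(6-x) = 0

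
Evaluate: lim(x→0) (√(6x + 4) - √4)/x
This is a standard limit.

Factor or rationalize the expression:
  lim(x→0) (√(6x + 4) - √4)/x = 3/2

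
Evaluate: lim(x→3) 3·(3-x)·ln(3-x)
This is a 0·∞ indeterminate form.

Rewrite 0·∞ as a quotient (0/0 or ∞/∞ form), then apply L'Hôpital's rule:
  lim(x→3) 3·(3-x)·ln(3-x) = 0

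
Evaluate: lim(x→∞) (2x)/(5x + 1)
This is an ∞/∞ indeterminate form.

Apply L'Hôpital's rule: differentiate numerator and denominator separately.
  f(x) = 2·x   ⇒   f'(x) = 2
  g(x) = 5·x + 1   ⇒   g'(x) = 5
  lim(x→∞) f'(x)/g'(x) = lim(x→∞) (2)/(5)
  = 2/5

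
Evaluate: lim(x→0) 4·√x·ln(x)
This is a 0·∞ indeterminate form.

Rewrite 0·∞ as a quotient (0/0 or ∞/∞ form), then apply L'Hôpital's rule:
  lim(x→0) 4·√x·ln(x) = 0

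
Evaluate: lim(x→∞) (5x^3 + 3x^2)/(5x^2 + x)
This is an ∞/∞ indeterminate form.

Apply L'Hôpital's rule: differentiate numerator and denominator separately.
  f(x) = 5·x^3 + 3·x^2   ⇒   f'(x) = 15·x^2 + 6·x
  g(x) = 5·x^2 + x   ⇒   g'(x) = 10·x + 1
  lim(x→∞) f'(x)/g'(x) = lim(x→∞) (15·x^2 + 6·x)/(10·x + 1)
  = ∞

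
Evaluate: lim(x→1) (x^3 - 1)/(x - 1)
This is a standard limit.

Factor or rationalize the expression:
  lim(x→1) (x^3 - 1)/(x - 1) = 3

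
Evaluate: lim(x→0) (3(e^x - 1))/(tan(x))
This is a 0/0 indeterminate form.

Apply L'Hôpital's rule: differentiate numerator and denominator separately.
  f(x) = 3·e^(x) - 3   ⇒   f'(x) = 3·e^(x)
  g(x) = tan(x)   ⇒   g'(x) = tan(x)^2 + 1
  lim(x→0) f'(x)/g'(x) = lim(x→0) (3·e^(x))/(tan(x)^2 + 1)
  = 3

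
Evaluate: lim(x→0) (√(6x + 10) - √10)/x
This is a standard limit.

Factor or rationalize the expression:
  lim(x→0) (√(6x + 10) - √10)/x = 3·sqrt(10)/10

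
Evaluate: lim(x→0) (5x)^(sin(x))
This is an exponential indeterminate form.

For exponential indeterminate forms, take the natural log:
  Let L = lim(x→0) (5x)^(sin(x))
  Then ln(L) = lim(x→0) [exponent × ln(base)]
  Evaluate using L'Hôpital or standard limits, then exponentiate.
  L = 1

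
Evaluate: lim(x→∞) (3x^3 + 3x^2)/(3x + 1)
This is an ∞/∞ indeterminate form.

Apply L'Hôpital's rule: differentiate numerator and denominator separately.
  f(x) = 3·x^3 + 3·x^2   ⇒   f'(x) = 9·x^2 + 6·x
  g(x) = 3·x + 1   ⇒   g'(x) = 3
  lim(x→∞) f'(x)/g'(x) = lim(x→∞) (9·x^2 + 6·x)/(3)
  = ∞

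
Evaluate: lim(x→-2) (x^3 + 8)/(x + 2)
This is a standard limit.

Factor or rationalize the expression:
  lim(x→-2) (x^3 + 8)/(x + 2) = 12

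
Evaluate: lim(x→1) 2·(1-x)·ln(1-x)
This is a 0·∞ indeterminate form.

Rewrite 0·∞ as a quotient (0/0 or ∞/∞ form), then apply L'Hôpital's rule:
  lim(x→1) 2·(1-x)·ln(1-x) = 0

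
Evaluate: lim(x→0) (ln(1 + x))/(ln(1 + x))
This is a 0/0 indeterminate form.

Apply L'Hôpital's rule: differentiate numerator and denominator separately.
  f(x) = ln(x + 1)   ⇒   f'(x) = 1/(x + 1)
  g(x) = ln(x + 1)   ⇒   g'(x) = 1/(x + 1)
  lim(x→0) f'(x)/g'(x) = lim(x→0) (1/(x + 1))/(1/(x + 1))
  = 1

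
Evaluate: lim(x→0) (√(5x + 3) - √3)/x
This is a standard limit.

Factor or rationalize the expression:
  lim(x→0) (√(5x + 3) - √3)/x = 5·sqrt(3)/6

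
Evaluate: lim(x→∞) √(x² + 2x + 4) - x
This is an ∞-∞ indeterminate form.

Combine fractions or rationalize to convert ∞-∞ to 0/0 form:
  lim(x→∞) √(x² + 2x + 4) - x = 1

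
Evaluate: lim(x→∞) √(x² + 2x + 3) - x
This is an ∞-∞ indeterminate form.

Combine fractions or rationalize to convert ∞-∞ to 0/0 form:
  lim(x→∞) √(x² + 2x + 3) - x = 1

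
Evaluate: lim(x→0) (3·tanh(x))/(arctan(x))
This is a 0/0 indeterminate form.

Apply L'Hôpital's rule: differentiate numerator and denominator separately.
  f(x) = 3·tanh(x)   ⇒   f'(x) = 3 - 3·tanh(x)^2
  g(x) = atan(x)   ⇒   g'(x) = 1/(x^2 + 1)
  lim(x→0) f'(x)/g'(x) = lim(x→0) (3 - 3·tanh(x)^2)/(1/(x^2 + 1))
  = 3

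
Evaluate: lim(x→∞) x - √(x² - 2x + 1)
This is an ∞-∞ indeterminate form.

Combine fractions or rationalize to convert ∞-∞ to 0/0 form:
  lim(x→∞) x - √(x² - 2x + 1) = 1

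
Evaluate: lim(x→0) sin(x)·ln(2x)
This is a 0·∞ indeterminate form.

Rewrite 0·∞ as a quotient (0/0 or ∞/∞ form), then apply L'Hôpital's rule:
  lim(x→0) sin(x)·ln(2x) = 0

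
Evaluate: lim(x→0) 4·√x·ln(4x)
This is a 0·∞ indeterminate form.

Rewrite 0·∞ as a quotient (0/0 or ∞/∞ form), then apply L'Hôpital's rule:
  lim(x→0) 4·√x·ln(4x) = 0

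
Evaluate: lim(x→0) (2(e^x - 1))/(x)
This is a 0/0 indeterminate form.

Apply L'Hôpital's rule: differentiate numerator and denominator separately.
  f(x) = 2·e^(x) - 2   ⇒   f'(x) = 2·e^(x)
  g(x) = x   ⇒   g'(x) = 1
  lim(x→0) f'(x)/g'(x) = lim(x→0) (2·e^(x))/(1)
  = 2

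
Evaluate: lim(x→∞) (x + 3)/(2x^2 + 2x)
This is an ∞/∞ indeterminate form.

Apply L'Hôpital's rule: differentiate numerator and denominator separately.
  f(x) = x + 3   ⇒   f'(x) = 1
  g(x) = 2·x^2 + 2·x   ⇒   g'(x) = 4·x + 2
  lim(x→∞) f'(x)/g'(x) = lim(x→∞) (1)/(4·x + 2)
  = 0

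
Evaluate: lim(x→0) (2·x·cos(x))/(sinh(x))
This is a 0/0 indeterminate form.

Apply L'Hôpital's rule: differentiate numerator and denominator separately.
  f(x) = 2·x·cos(x)   ⇒   f'(x) = -2·x·sin(x) + 2·cos(x)
  g(x) = sinh(x)   ⇒   g'(x) = cosh(x)
  lim(x→0) f'(x)/g'(x) = lim(x→0) (-2·x·sin(x) + 2·cos(x))/(cosh(x))
  = 2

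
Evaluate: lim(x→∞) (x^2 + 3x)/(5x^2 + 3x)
This is an ∞/∞ indeterminate form.

Apply L'Hôpital's rule: differentiate numerator and denominator separately.
  f(x) = x^2 + 3·x   ⇒   f'(x) = 2·x + 3
  g(x) = 5·x^2 + 3·x   ⇒   g'(x) = 10·x + 3
  lim(x→∞) f'(x)/g'(x) = lim(x→∞) (2·x + 3)/(10·x + 3)
  = 1/5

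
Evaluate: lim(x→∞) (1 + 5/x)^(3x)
This is an exponential indeterminate form.

For exponential indeterminate forms, take the natural log:
  Let L = lim(x→∞) (1 + 5/x)^(3x)
  Then ln(L) = lim(x→∞) [exponent × ln(base)]
  Evaluate using L'Hôpital or standard limits, then exponentiate.
  L = e^(15)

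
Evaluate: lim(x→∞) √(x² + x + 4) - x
This is an ∞-∞ indeterminate form.

Combine fractions or rationalize to convert ∞-∞ to 0/0 form:
  lim(x→∞) √(x² + x + 4) - x = 1/2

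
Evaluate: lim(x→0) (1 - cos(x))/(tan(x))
This is a 0/0 indeterminate form.

Apply L'Hôpital's rule: differentiate numerator and denominator separately.
  f(x) = 1 - cos(x)   ⇒   f'(x) = sin(x)
  g(x) = tan(x)   ⇒   g'(x) = tan(x)^2 + 1
  lim(x→0) f'(x)/g'(x) = lim(x→0) (sin(x))/(tan(x)^2 + 1)
  = 0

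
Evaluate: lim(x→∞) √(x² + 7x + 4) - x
This is an ∞-∞ indeterminate form.

Combine fractions or rationalize to convert ∞-∞ to 0/0 form:
  lim(x→∞) √(x² + 7x + 4) - x = 7/2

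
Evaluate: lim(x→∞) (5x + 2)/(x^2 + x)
This is an ∞/∞ indeterminate form.

Apply L'Hôpital's rule: differentiate numerator and denominator separately.
  f(x) = 5·x + 2   ⇒   f'(x) = 5
  g(x) = x^2 + x   ⇒   g'(x) = 2·x + 1
  lim(x→∞) f'(x)/g'(x) = lim(x→∞) (5)/(2·x + 1)
  = 0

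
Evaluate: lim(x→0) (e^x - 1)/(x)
This is a 0/0 indeterminate form.

Apply L'Hôpital's rule: differentiate numerator and denominator separately.
  f(x) = e^(x) - 1   ⇒   f'(x) = e^(x)
  g(x) = x   ⇒   g'(x) = 1
  lim(x→0) f'(x)/g'(x) = lim(x→0) (e^(x))/(1)
  = 1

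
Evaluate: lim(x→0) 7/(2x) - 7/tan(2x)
This is an ∞-∞ indeterminate form.

Combine fractions or rationalize to convert ∞-∞ to 0/0 form:
  lim(x→0) 7/(2x) - 7/tan(2x) = 0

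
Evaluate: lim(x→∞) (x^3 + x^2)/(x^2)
This is an ∞/∞ indeterminate form.

Apply L'Hôpital's rule: differentiate numerator and denominator separately.
  f(x) = x^3 + x^2   ⇒   f'(x) = 3·x^2 + 2·x
  g(x) = x^2   ⇒   g'(x) = 2·x
  lim(x→∞) f'(x)/g'(x) = lim(x→∞) (3·x^2 + 2·x)/(2·x)
  = ∞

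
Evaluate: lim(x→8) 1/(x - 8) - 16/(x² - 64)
This is an ∞-∞ indeterminate form.

Combine fractions or rationalize to convert ∞-∞ to 0/0 form:
  lim(x→8) 1/(x - 8) - 16/(x² - 64) = 1/16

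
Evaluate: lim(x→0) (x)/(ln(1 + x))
This is a 0/0 indeterminate form.

Apply L'Hôpital's rule: differentiate numerator and denominator separately.
  f(x) = x   ⇒   f'(x) = 1
  g(x) = ln(x + 1)   ⇒   g'(x) = 1/(x + 1)
  lim(x→0) f'(x)/g'(x) = lim(x→0) (1)/(1/(x + 1))
  = 1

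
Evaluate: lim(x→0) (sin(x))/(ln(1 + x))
This is a 0/0 indeterminate form.

Apply L'Hôpital's rule: differentiate numerator and denominator separately.
  f(x) = sin(x)   ⇒   f'(x) = cos(x)
  g(x) = ln(x + 1)   ⇒   g'(x) = 1/(x + 1)
  lim(x→0) f'(x)/g'(x) = lim(x→0) (cos(x))/(1/(x + 1))
  = 1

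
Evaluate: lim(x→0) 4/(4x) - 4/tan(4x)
This is an ∞-∞ indeterminate form.

Combine fractions or rationalize to convert ∞-∞ to 0/0 form:
  lim(x→0) 4/(4x) - 4/tan(4x) = 0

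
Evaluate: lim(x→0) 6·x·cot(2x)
This is a 0·∞ indeterminate form.

Rewrite 0·∞ as a quotient (0/0 or ∞/∞ form), then apply L'Hôpital's rule:
  lim(x→0) 6·x·cot(2x) = 3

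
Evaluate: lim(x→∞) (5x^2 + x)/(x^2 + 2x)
This is an ∞/∞ indeterminate form.

Apply L'Hôpital's rule: differentiate numerator and denominator separately.
  f(x) = 5·x^2 + x   ⇒   f'(x) = 10·x + 1
  g(x) = x^2 + 2·x   ⇒   g'(x) = 2·x + 2
  lim(x→∞) f'(x)/g'(x) = lim(x→∞) (10·x + 1)/(2·x + 2)
  = 5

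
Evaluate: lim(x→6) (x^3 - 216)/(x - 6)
This is a standard limit.

Factor or rationalize the expression:
  lim(x→6) (x^3 - 216)/(x - 6) = 108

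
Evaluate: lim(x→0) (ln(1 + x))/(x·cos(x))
This is a 0/0 indeterminate form.

Apply L'Hôpital's rule: differentiate numerator and denominator separately.
  f(x) = ln(x + 1)   ⇒   f'(x) = 1/(x + 1)
  g(x) = x·cos(x)   ⇒   g'(x) = -x·sin(x) + cos(x)
  lim(x→0) f'(x)/g'(x) = lim(x→0) (1/(x + 1))/(-x·sin(x) + cos(x))
  = 1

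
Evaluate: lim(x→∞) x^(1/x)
This is an exponential indeterminate form.

For exponential indeterminate forms, take the natural log:
  Let L = lim(x→∞) x^(1/x)
  Then ln(L) = lim(x→∞) [exponent × ln(base)]
  Evaluate using L'Hôpital or standard limits, then exponentiate.
  L = 1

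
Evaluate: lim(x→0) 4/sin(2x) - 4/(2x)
This is an ∞-∞ indeterminate form.

Combine fractions or rationalize to convert ∞-∞ to 0/0 form:
  lim(x→0) 4/sin(2x) - 4/(2x) = 0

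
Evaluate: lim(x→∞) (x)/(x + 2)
This is an ∞/∞ indeterminate form.

Apply L'Hôpital's rule: differentiate numerator and denominator separately.
  f(x) = x   ⇒   f'(x) = 1
  g(x) = x + 2   ⇒   g'(x) = 1
  lim(x→∞) f'(x)/g'(x) = lim(x→∞) (1)/(1)
  = 1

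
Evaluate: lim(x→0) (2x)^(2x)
This is an exponential indeterminate form.

For exponential indeterminate forms, take the natural log:
  Let L = lim(x→0) (2x)^(2x)
  Then ln(L) = lim(x→0) [exponent × ln(base)]
  Evaluate using L'Hôpital or standard limits, then exponentiate.
  L = 1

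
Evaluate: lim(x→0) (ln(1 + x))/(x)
This is a 0/0 indeterminate form.

Apply L'Hôpital's rule: differentiate numerator and denominator separately.
  f(x) = ln(x + 1)   ⇒   f'(x) = 1/(x + 1)
  g(x) = x   ⇒   g'(x) = 1
  lim(x→0) f'(x)/g'(x) = lim(x→0) (1/(x + 1))/(1)
  = 1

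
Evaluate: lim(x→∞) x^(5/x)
This is an exponential indeterminate form.

For exponential indeterminate forms, take the natural log:
  Let L = lim(x→∞) x^(5/x)
  Then ln(L) = lim(x→∞) [exponent × ln(base)]
  Evaluate using L'Hôpital or standard limits, then exponentiate.
  L = 1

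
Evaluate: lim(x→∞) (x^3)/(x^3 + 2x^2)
This is an ∞/∞ indeterminate form.

Apply L'Hôpital's rule: differentiate numerator and denominator separately.
  f(x) = x^3   ⇒   f'(x) = 3·x^2
  g(x) = x^3 + 2·x^2   ⇒   g'(x) = 3·x^2 + 4·x
  lim(x→∞) f'(x)/g'(x) = lim(x→∞) (3·x^2)/(3·x^2 + 4·x)
  = 1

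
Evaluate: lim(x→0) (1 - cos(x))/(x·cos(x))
This is a 0/0 indeterminate form.

Apply L'Hôpital's rule: differentiate numerator and denominator separately.
  f(x) = 1 - cos(x)   ⇒   f'(x) = sin(x)
  g(x) = x·cos(x)   ⇒   g'(x) = -x·sin(x) + cos(x)
  lim(x→0) f'(x)/g'(x) = lim(x→0) (sin(x))/(-x·sin(x) + cos(x))
  = 0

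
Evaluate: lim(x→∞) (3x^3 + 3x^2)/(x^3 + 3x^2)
This is an ∞/∞ indeterminate form.

Apply L'Hôpital's rule: differentiate numerator and denominator separately.
  f(x) = 3·x^3 + 3·x^2   ⇒   f'(x) = 9·x^2 + 6·x
  g(x) = x^3 + 3·x^2   ⇒   g'(x) = 3·x^2 + 6·x
  lim(x→∞) f'(x)/g'(x) = lim(x→∞) (9·x^2 + 6·x)/(3·x^2 + 6·x)
  = 3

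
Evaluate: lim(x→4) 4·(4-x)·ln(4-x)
This is a 0·∞ indeterminate form.

Rewrite 0·∞ as a quotient (0/0 or ∞/∞ form), then apply L'Hôpital's rule:
  lim(x→4) 4·(4-x)·ln(4-x) = 0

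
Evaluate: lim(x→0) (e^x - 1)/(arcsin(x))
This is a 0/0 indeterminate form.

Apply L'Hôpital's rule: differentiate numerator and denominator separately.
  f(x) = e^(x) - 1   ⇒   f'(x) = e^(x)
  g(x) = asin(x)   ⇒   g'(x) = 1/sqrt(1 - x^2)
  lim(x→0) f'(x)/g'(x) = lim(x→0) (e^(x))/(1/sqrt(1 - x^2))
  = 1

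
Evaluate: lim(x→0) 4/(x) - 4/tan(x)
This is an ∞-∞ indeterminate form.

Combine fractions or rationalize to convert ∞-∞ to 0/0 form:
  lim(x→0) 4/(x) - 4/tan(x) = 0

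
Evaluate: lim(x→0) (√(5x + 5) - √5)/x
This is a standard limit.

Factor or rationalize the expression:
  lim(x→0) (√(5x + 5) - √5)/x = sqrt(5)/2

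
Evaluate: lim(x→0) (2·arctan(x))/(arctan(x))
This is a 0/0 indeterminate form.

Apply L'Hôpital's rule: differentiate numerator and denominator separately.
  f(x) = 2·atan(x)   ⇒   f'(x) = 2/(x^2 + 1)
  g(x) = atan(x)   ⇒   g'(x) = 1/(x^2 + 1)
  lim(x→0) f'(x)/g'(x) = lim(x→0) (2/(x^2 + 1))/(1/(x^2 + 1))
  = 2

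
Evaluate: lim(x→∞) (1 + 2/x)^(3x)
This is an exponential indeterminate form.

For exponential indeterminate forms, take the natural log:
  Let L = lim(x→∞) (1 + 2/x)^(3x)
  Then ln(L) = lim(x→∞) [exponent × ln(base)]
  Evaluate using L'Hôpital or standard limits, then exponentiate.
  L = e^(6)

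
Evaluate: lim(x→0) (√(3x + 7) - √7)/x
This is a standard limit.

Factor or rationalize the expression:
  lim(x→0) (√(3x + 7) - √7)/x = 3·sqrt(7)/14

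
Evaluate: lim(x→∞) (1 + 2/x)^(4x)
This is an exponential indeterminate form.

For exponential indeterminate forms, take the natural log:
  Let L = lim(x→∞) (1 + 2/x)^(4x)
  Then ln(L) = lim(x→∞) [exponent × ln(base)]
  Evaluate using L'Hôpital or standard limits, then exponentiate.
  L = e^(8)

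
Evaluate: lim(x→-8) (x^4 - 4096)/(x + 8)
This is a standard limit.

Factor or rationalize the expression:
  lim(x→-8) (x^4 - 4096)/(x + 8) = -2048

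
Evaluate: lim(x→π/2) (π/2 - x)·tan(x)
This is a 0·∞ indeterminate form.

Rewrite 0·∞ as a quotient (0/0 or ∞/∞ form), then apply L'Hôpital's rule:
  lim(x→π/2) (π/2 - x)·tan(x) = 1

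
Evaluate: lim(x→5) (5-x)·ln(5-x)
This is a 0·∞ indeterminate form.

Rewrite 0·∞ as a quotient (0/0 or ∞/∞ form), then apply L'Hôpital's rule:
  lim(x→5) (5-x)·ln(5-x) = 0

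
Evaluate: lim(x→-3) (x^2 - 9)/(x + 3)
This is a standard limit.

Factor or rationalize the expression:
  lim(x→-3) (x^2 - 9)/(x + 3) = -6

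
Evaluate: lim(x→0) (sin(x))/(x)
This is a 0/0 indeterminate form.

Apply L'Hôpital's rule: differentiate numerator and denominator separately.
  f(x) = sin(x)   ⇒   f'(x) = cos(x)
  g(x) = x   ⇒   g'(x) = 1
  lim(x→0) f'(x)/g'(x) = lim(x→0) (cos(x))/(1)
  = 1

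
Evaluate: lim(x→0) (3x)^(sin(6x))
This is an exponential indeterminate form.

For exponential indeterminate forms, take the natural log:
  Let L = lim(x→0) (3x)^(sin(6x))
  Then ln(L) = lim(x→0) [exponent × ln(base)]
  Evaluate using L'Hôpital or standard limits, then exponentiate.
  L = 1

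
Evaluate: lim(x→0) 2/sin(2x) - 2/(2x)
This is an ∞-∞ indeterminate form.

Combine fractions or rationalize to convert ∞-∞ to 0/0 form:
  lim(x→0) 2/sin(2x) - 2/(2x) = 0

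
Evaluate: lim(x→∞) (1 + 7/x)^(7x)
This is an exponential indeterminate form.

For exponential indeterminate forms, take the natural log:
  Let L = lim(x→∞) (1 + 7/x)^(7x)
  Then ln(L) = lim(x→∞) [exponent × ln(base)]
  Evaluate using L'Hôpital or standard limits, then exponentiate.
  L = e^(49)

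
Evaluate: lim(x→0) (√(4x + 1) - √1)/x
This is a standard limit.

Factor or rationalize the expression:
  lim(x→0) (√(4x + 1) - √1)/x = 2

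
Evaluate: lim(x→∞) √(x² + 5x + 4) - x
This is an ∞-∞ indeterminate form.

Combine fractions or rationalize to convert ∞-∞ to 0/0 form:
  lim(x→∞) √(x² + 5x + 4) - x = 5/2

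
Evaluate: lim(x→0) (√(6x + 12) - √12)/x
This is a standard limit.

Factor or rationalize the expression:
  lim(x→0) (√(6x + 12) - √12)/x = sqrt(3)/2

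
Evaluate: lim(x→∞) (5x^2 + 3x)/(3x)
This is an ∞/∞ indeterminate form.

Apply L'Hôpital's rule: differentiate numerator and denominator separately.
  f(x) = 5·x^2 + 3·x   ⇒   f'(x) = 10·x + 3
  g(x) = 3·x   ⇒   g'(x) = 3
  lim(x→∞) f'(x)/g'(x) = lim(x→∞) (10·x + 3)/(3)
  = ∞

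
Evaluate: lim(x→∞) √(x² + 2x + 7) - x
This is an ∞-∞ indeterminate form.

Combine fractions or rationalize to convert ∞-∞ to 0/0 form:
  lim(x→∞) √(x² + 2x + 7) - x = 1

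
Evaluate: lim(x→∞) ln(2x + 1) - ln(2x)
This is an ∞-∞ indeterminate form.

Combine fractions or rationalize to convert ∞-∞ to 0/0 form:
  lim(x→∞) ln(2x + 1) - ln(2x) = 0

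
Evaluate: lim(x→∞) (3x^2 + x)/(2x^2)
This is an ∞/∞ indeterminate form.

Apply L'Hôpital's rule: differentiate numerator and denominator separately.
  f(x) = 3·x^2 + x   ⇒   f'(x) = 6·x + 1
  g(x) = 2·x^2   ⇒   g'(x) = 4·x
  lim(x→∞) f'(x)/g'(x) = lim(x→∞) (6·x + 1)/(4·x)
  = 3/2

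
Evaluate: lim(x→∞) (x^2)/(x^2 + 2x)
This is an ∞/∞ indeterminate form.

Apply L'Hôpital's rule: differentiate numerator and denominator separately.
  f(x) = x^2   ⇒   f'(x) = 2·x
  g(x) = x^2 + 2·x   ⇒   g'(x) = 2·x + 2
  lim(x→∞) f'(x)/g'(x) = lim(x→∞) (2·x)/(2·x + 2)
  = 1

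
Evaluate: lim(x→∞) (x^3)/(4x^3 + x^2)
This is an ∞/∞ indeterminate form.

Apply L'Hôpital's rule: differentiate numerator and denominator separately.
  f(x) = x^3   ⇒   f'(x) = 3·x^2
  g(x) = 4·x^3 + x^2   ⇒   g'(x) = 12·x^2 + 2·x
  lim(x→∞) f'(x)/g'(x) = lim(x→∞) (3·x^2)/(12·x^2 + 2·x)
  = 1/4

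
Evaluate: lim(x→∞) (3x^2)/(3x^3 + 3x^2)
This is an ∞/∞ indeterminate form.

Apply L'Hôpital's rule: differentiate numerator and denominator separately.
  f(x) = 3·x^2   ⇒   f'(x) = 6·x
  g(x) = 3·x^3 + 3·x^2   ⇒   g'(x) = 9·x^2 + 6·x
  lim(x→∞) f'(x)/g'(x) = lim(x→∞) (6·x)/(9·x^2 + 6·x)
  = 0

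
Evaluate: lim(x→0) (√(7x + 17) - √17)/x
This is a standard limit.

Factor or rationalize the expression:
  lim(x→0) (√(7x + 17) - √17)/x = 7·sqrt(17)/34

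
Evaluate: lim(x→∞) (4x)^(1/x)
This is an exponential indeterminate form.

For exponential indeterminate forms, take the natural log:
  Let L = lim(x→∞) (4x)^(1/x)
  Then ln(L) = lim(x→∞) [exponent × ln(base)]
  Evaluate using L'Hôpital or standard limits, then exponentiate.
  L = 1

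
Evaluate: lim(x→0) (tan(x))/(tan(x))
This is a 0/0 indeterminate form.

Apply L'Hôpital's rule: differentiate numerator and denominator separately.
  f(x) = tan(x)   ⇒   f'(x) = tan(x)^2 + 1
  g(x) = tan(x)   ⇒   g'(x) = tan(x)^2 + 1
  lim(x→0) f'(x)/g'(x) = lim(x→0) (tan(x)^2 + 1)/(tan(x)^2 + 1)
  = 1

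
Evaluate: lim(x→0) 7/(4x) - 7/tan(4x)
This is an ∞-∞ indeterminate form.

Combine fractions or rationalize to convert ∞-∞ to 0/0 form:
  lim(x→0) 7/(4x) - 7/tan(4x) = 0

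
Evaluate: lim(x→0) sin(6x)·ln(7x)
This is a 0·∞ indeterminate form.

Rewrite 0·∞ as a quotient (0/0 or ∞/∞ form), then apply L'Hôpital's rule:
  lim(x→0) sin(6x)·ln(7x) = 0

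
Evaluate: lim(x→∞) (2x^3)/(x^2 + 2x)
This is an ∞/∞ indeterminate form.

Apply L'Hôpital's rule: differentiate numerator and denominator separately.
  f(x) = 2·x^3   ⇒   f'(x) = 6·x^2
  g(x) = x^2 + 2·x   ⇒   g'(x) = 2·x + 2
  lim(x→∞) f'(x)/g'(x) = lim(x→∞) (6·x^2)/(2·x + 2)
  = ∞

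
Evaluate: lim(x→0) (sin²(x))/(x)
This is a 0/0 indeterminate form.

Apply L'Hôpital's rule: differentiate numerator and denominator separately.
  f(x) = sin(x)^2   ⇒   f'(x) = 2·sin(x)·cos(x)
  g(x) = x   ⇒   g'(x) = 1
  lim(x→0) f'(x)/g'(x) = lim(x→0) (2·sin(x)·cos(x))/(1)
  = 0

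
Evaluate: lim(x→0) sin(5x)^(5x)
This is an exponential indeterminate form.

For exponential indeterminate forms, take the natural log:
  Let L = lim(x→0) sin(5x)^(5x)
  Then ln(L) = lim(x→0) [exponent × ln(base)]
  Evaluate using L'Hôpital or standard limits, then exponentiate.
  L = 1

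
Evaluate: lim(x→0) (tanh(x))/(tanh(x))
This is a 0/0 indeterminate form.

Apply L'Hôpital's rule: differentiate numerator and denominator separately.
  f(x) = tanh(x)   ⇒   f'(x) = 1 - tanh(x)^2
  g(x) = tanh(x)   ⇒   g'(x) = 1 - tanh(x)^2
  lim(x→0) f'(x)/g'(x) = lim(x→0) (1 - tanh(x)^2)/(1 - tanh(x)^2)
  = 1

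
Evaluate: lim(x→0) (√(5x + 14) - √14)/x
This is a standard limit.

Factor or rationalize the expression:
  lim(x→0) (√(5x + 14) - √14)/x = 5·sqrt(14)/28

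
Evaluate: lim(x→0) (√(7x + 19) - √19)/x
This is a standard limit.

Factor or rationalize the expression:
  lim(x→0) (√(7x + 19) - √19)/x = 7·sqrt(19)/38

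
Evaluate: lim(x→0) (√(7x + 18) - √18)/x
This is a standard limit.

Factor or rationalize the expression:
  lim(x→0) (√(7x + 18) - √18)/x = 7·sqrt(2)/12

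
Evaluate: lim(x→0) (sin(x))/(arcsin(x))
This is a 0/0 indeterminate form.

Apply L'Hôpital's rule: differentiate numerator and denominator separately.
  f(x) = sin(x)   ⇒   f'(x) = cos(x)
  g(x) = asin(x)   ⇒   g'(x) = 1/sqrt(1 - x^2)
  lim(x→0) f'(x)/g'(x) = lim(x→0) (cos(x))/(1/sqrt(1 - x^2))
  = 1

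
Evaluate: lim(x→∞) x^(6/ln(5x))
This is an exponential indeterminate form.

For exponential indeterminate forms, take the natural log:
  Let L = lim(x→∞) x^(6/ln(5x))
  Then ln(L) = lim(x→∞) [exponent × ln(base)]
  Evaluate using L'Hôpital or standard limits, then exponentiate.
  L = e^(6)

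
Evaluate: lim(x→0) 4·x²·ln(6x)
This is a 0·∞ indeterminate form.

Rewrite 0·∞ as a quotient (0/0 or ∞/∞ form), then apply L'Hôpital's rule:
  lim(x→0) 4·x²·ln(6x) = 0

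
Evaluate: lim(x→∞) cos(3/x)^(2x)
This is an exponential indeterminate form.

For exponential indeterminate forms, take the natural log:
  Let L = lim(x→∞) cos(3/x)^(2x)
  Then ln(L) = lim(x→∞) [exponent × ln(base)]
  Evaluate using L'Hôpital or standard limits, then exponentiate.
  L = 1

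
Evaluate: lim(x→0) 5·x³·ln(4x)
This is a 0·∞ indeterminate form.

Rewrite 0·∞ as a quotient (0/0 or ∞/∞ form), then apply L'Hôpital's rule:
  lim(x→0) 5·x³·ln(4x) = 0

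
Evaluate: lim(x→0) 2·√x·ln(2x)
This is a 0·∞ indeterminate form.

Rewrite 0·∞ as a quotient (0/0 or ∞/∞ form), then apply L'Hôpital's rule:
  lim(x→0) 2·√x·ln(2x) = 0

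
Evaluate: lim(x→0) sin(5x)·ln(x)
This is a 0·∞ indeterminate form.

Rewrite 0·∞ as a quotient (0/0 or ∞/∞ form), then apply L'Hôpital's rule:
  lim(x→0) sin(5x)·ln(x) = 0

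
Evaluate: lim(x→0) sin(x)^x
This is an exponential indeterminate form.

For exponential indeterminate forms, take the natural log:
  Let L = lim(x→0) sin(x)^x
  Then ln(L) = lim(x→0) [exponent × ln(base)]
  Evaluate using L'Hôpital or standard limits, then exponentiate.
  L = 1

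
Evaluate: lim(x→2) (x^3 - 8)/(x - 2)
This is a standard limit.

Factor or rationalize the expression:
  lim(x→2) (x^3 - 8)/(x - 2) = 12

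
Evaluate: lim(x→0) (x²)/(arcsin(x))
This is a 0/0 indeterminate form.

Apply L'Hôpital's rule: differentiate numerator and denominator separately.
  f(x) = x^2   ⇒   f'(x) = 2·x
  g(x) = asin(x)   ⇒   g'(x) = 1/sqrt(1 - x^2)
  lim(x→0) f'(x)/g'(x) = lim(x→0) (2·x)/(1/sqrt(1 - x^2))
  = 0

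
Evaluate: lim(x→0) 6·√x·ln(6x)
This is a 0·∞ indeterminate form.

Rewrite 0·∞ as a quotient (0/0 or ∞/∞ form), then apply L'Hôpital's rule:
  lim(x→0) 6·√x·ln(6x) = 0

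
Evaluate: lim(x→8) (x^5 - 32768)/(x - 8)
This is a standard limit.

Factor or rationalize the expression:
  lim(x→8) (x^5 - 32768)/(x - 8) = 20480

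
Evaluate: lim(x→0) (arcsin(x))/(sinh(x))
This is a 0/0 indeterminate form.

Apply L'Hôpital's rule: differentiate numerator and denominator separately.
  f(x) = asin(x)   ⇒   f'(x) = 1/sqrt(1 - x^2)
  g(x) = sinh(x)   ⇒   g'(x) = cosh(x)
  lim(x→0) f'(x)/g'(x) = lim(x→0) (1/sqrt(1 - x^2))/(cosh(x))
  = 1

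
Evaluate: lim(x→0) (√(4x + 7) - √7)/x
This is a standard limit.

Factor or rationalize the expression:
  lim(x→0) (√(4x + 7) - √7)/x = 2·sqrt(7)/7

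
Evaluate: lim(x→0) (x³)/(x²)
This is a 0/0 indeterminate form.

Apply L'Hôpital's rule: differentiate numerator and denominator separately.
  f(x) = x^3   ⇒   f'(x) = 3·x^2
  g(x) = x^2   ⇒   g'(x) = 2·x
  lim(x→0) f'(x)/g'(x) = lim(x→0) (3·x^2)/(2·x)
  = 0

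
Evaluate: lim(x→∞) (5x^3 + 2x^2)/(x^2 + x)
This is an ∞/∞ indeterminate form.

Apply L'Hôpital's rule: differentiate numerator and denominator separately.
  f(x) = 5·x^3 + 2·x^2   ⇒   f'(x) = 15·x^2 + 4·x
  g(x) = x^2 + x   ⇒   g'(x) = 2·x + 1
  lim(x→∞) f'(x)/g'(x) = lim(x→∞) (15·x^2 + 4·x)/(2·x + 1)
  = ∞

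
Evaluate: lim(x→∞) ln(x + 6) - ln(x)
This is an ∞-∞ indeterminate form.

Combine fractions or rationalize to convert ∞-∞ to 0/0 form:
  lim(x→∞) ln(x + 6) - ln(x) = 0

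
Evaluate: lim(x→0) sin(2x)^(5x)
This is an exponential indeterminate form.

For exponential indeterminate forms, take the natural log:
  Let L = lim(x→0) sin(2x)^(5x)
  Then ln(L) = lim(x→0) [exponent × ln(base)]
  Evaluate using L'Hôpital or standard limits, then exponentiate.
  L = 1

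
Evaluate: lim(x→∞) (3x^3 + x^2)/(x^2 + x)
This is an ∞/∞ indeterminate form.

Apply L'Hôpital's rule: differentiate numerator and denominator separately.
  f(x) = 3·x^3 + x^2   ⇒   f'(x) = 9·x^2 + 2·x
  g(x) = x^2 + x   ⇒   g'(x) = 2·x + 1
  lim(x→∞) f'(x)/g'(x) = lim(x→∞) (9·x^2 + 2·x)/(2·x + 1)
  = ∞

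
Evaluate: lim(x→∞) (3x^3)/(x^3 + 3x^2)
This is an ∞/∞ indeterminate form.

Apply L'Hôpital's rule: differentiate numerator and denominator separately.
  f(x) = 3·x^3   ⇒   f'(x) = 9·x^2
  g(x) = x^3 + 3·x^2   ⇒   g'(x) = 3·x^2 + 6·x
  lim(x→∞) f'(x)/g'(x) = lim(x→∞) (9·x^2)/(3·x^2 + 6·x)
  = 3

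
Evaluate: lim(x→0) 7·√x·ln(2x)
This is a 0·∞ indeterminate form.

Rewrite 0·∞ as a quotient (0/0 or ∞/∞ form), then apply L'Hôpital's rule:
  lim(x→0) 7·√x·ln(2x) = 0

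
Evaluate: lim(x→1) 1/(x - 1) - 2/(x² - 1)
This is an ∞-∞ indeterminate form.

Combine fractions or rationalize to convert ∞-∞ to 0/0 form:
  lim(x→1) 1/(x - 1) - 2/(x² - 1) = 1/2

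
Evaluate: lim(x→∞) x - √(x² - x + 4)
This is an ∞-∞ indeterminate form.

Combine fractions or rationalize to convert ∞-∞ to 0/0 form:
  lim(x→∞) x - √(x² - x + 4) = 1/2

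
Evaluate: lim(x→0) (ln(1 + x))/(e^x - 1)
This is a 0/0 indeterminate form.

Apply L'Hôpital's rule: differentiate numerator and denominator separately.
  f(x) = ln(x + 1)   ⇒   f'(x) = 1/(x + 1)
  g(x) = e^(x) - 1   ⇒   g'(x) = e^(x)
  lim(x→0) f'(x)/g'(x) = lim(x→0) (1/(x + 1))/(e^(x))
  = 1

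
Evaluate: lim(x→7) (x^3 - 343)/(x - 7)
This is a standard limit.

Factor or rationalize the expression:
  lim(x→7) (x^3 - 343)/(x - 7) = 147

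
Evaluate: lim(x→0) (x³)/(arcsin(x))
This is a 0/0 indeterminate form.

Apply L'Hôpital's rule: differentiate numerator and denominator separately.
  f(x) = x^3   ⇒   f'(x) = 3·x^2
  g(x) = asin(x)   ⇒   g'(x) = 1/sqrt(1 - x^2)
  lim(x→0) f'(x)/g'(x) = lim(x→0) (3·x^2)/(1/sqrt(1 - x^2))
  = 0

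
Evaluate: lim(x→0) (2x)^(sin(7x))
This is an exponential indeterminate form.

For exponential indeterminate forms, take the natural log:
  Let L = lim(x→0) (2x)^(sin(7x))
  Then ln(L) = lim(x→0) [exponent × ln(base)]
  Evaluate using L'Hôpital or standard limits, then exponentiate.
  L = 1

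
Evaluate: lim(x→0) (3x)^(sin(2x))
This is an exponential indeterminate form.

For exponential indeterminate forms, take the natural log:
  Let L = lim(x→0) (3x)^(sin(2x))
  Then ln(L) = lim(x→0) [exponent × ln(base)]
  Evaluate using L'Hôpital or standard limits, then exponentiate.
  L = 1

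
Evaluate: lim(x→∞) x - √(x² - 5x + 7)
This is an ∞-∞ indeterminate form.

Combine fractions or rationalize to convert ∞-∞ to 0/0 form:
  lim(x→∞) x - √(x² - 5x + 7) = 5/2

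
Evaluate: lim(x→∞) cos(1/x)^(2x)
This is an exponential indeterminate form.

For exponential indeterminate forms, take the natural log:
  Let L = lim(x→∞) cos(1/x)^(2x)
  Then ln(L) = lim(x→∞) [exponent × ln(base)]
  Evaluate using L'Hôpital or standard limits, then exponentiate.
  L = 1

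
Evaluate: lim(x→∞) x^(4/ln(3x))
This is an exponential indeterminate form.

For exponential indeterminate forms, take the natural log:
  Let L = lim(x→∞) x^(4/ln(3x))
  Then ln(L) = lim(x→∞) [exponent × ln(base)]
  Evaluate using L'Hôpital or standard limits, then exponentiate.
  L = e^(4)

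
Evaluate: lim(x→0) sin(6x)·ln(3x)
This is a 0·∞ indeterminate form.

Rewrite 0·∞ as a quotient (0/0 or ∞/∞ form), then apply L'Hôpital's rule:
  lim(x→0) sin(6x)·ln(3x) = 0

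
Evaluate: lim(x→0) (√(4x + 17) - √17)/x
This is a standard limit.

Factor or rationalize the expression:
  lim(x→0) (√(4x + 17) - √17)/x = 2·sqrt(17)/17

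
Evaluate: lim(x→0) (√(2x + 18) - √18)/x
This is a standard limit.

Factor or rationalize the expression:
  lim(x→0) (√(2x + 18) - √18)/x = sqrt(2)/6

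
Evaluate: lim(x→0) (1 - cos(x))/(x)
This is a 0/0 indeterminate form.

Apply L'Hôpital's rule: differentiate numerator and denominator separately.
  f(x) = 1 - cos(x)   ⇒   f'(x) = sin(x)
  g(x) = x   ⇒   g'(x) = 1
  lim(x→0) f'(x)/g'(x) = lim(x→0) (sin(x))/(1)
  = 0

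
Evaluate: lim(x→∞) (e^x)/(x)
This is an ∞/∞ indeterminate form.

Apply L'Hôpital's rule: differentiate numerator and denominator separately.
  f(x) = e^(x)   ⇒   f'(x) = e^(x)
  g(x) = x   ⇒   g'(x) = 1
  lim(x→∞) f'(x)/g'(x) = lim(x→∞) (e^(x))/(1)
  = ∞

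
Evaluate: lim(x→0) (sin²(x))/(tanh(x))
This is a 0/0 indeterminate form.

Apply L'Hôpital's rule: differentiate numerator and denominator separately.
  f(x) = sin(x)^2   ⇒   f'(x) = 2·sin(x)·cos(x)
  g(x) = tanh(x)   ⇒   g'(x) = 1 - tanh(x)^2
  lim(x→0) f'(x)/g'(x) = lim(x→0) (2·sin(x)·cos(x))/(1 - tanh(x)^2)
  = 0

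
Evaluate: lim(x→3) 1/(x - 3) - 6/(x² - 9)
This is an ∞-∞ indeterminate form.

Combine fractions or rationalize to convert ∞-∞ to 0/0 form:
  lim(x→3) 1/(x - 3) - 6/(x² - 9) = 1/6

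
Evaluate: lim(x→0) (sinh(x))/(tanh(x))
This is a 0/0 indeterminate form.

Apply L'Hôpital's rule: differentiate numerator and denominator separately.
  f(x) = sinh(x)   ⇒   f'(x) = cosh(x)
  g(x) = tanh(x)   ⇒   g'(x) = 1 - tanh(x)^2
  lim(x→0) f'(x)/g'(x) = lim(x→0) (cosh(x))/(1 - tanh(x)^2)
  = 1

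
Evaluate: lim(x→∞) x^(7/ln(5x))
This is an exponential indeterminate form.

For exponential indeterminate forms, take the natural log:
  Let L = lim(x→∞) x^(7/ln(5x))
  Then ln(L) = lim(x→∞) [exponent × ln(base)]
  Evaluate using L'Hôpital or standard limits, then exponentiate.
  L = e^(7)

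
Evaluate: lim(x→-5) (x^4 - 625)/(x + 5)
This is a standard limit.

Factor or rationalize the expression:
  lim(x→-5) (x^4 - 625)/(x + 5) = -500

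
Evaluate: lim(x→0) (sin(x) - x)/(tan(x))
This is a 0/0 indeterminate form.

Apply L'Hôpital's rule: differentiate numerator and denominator separately.
  f(x) = -x + sin(x)   ⇒   f'(x) = cos(x) - 1
  g(x) = tan(x)   ⇒   g'(x) = tan(x)^2 + 1
  lim(x→0) f'(x)/g'(x) = lim(x→0) (cos(x) - 1)/(tan(x)^2 + 1)
  = 0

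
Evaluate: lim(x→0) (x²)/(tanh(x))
This is a 0/0 indeterminate form.

Apply L'Hôpital's rule: differentiate numerator and denominator separately.
  f(x) = x^2   ⇒   f'(x) = 2·x
  g(x) = tanh(x)   ⇒   g'(x) = 1 - tanh(x)^2
  lim(x→0) f'(x)/g'(x) = lim(x→0) (2·x)/(1 - tanh(x)^2)
  = 0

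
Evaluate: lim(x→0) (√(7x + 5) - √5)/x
This is a standard limit.

Factor or rationalize the expression:
  lim(x→0) (√(7x + 5) - √5)/x = 7·sqrt(5)/10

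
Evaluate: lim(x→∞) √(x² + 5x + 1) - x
This is an ∞-∞ indeterminate form.

Combine fractions or rationalize to convert ∞-∞ to 0/0 form:
  lim(x→∞) √(x² + 5x + 1) - x = 5/2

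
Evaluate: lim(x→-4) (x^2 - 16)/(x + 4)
This is a standard limit.

Factor or rationalize the expression:
  lim(x→-4) (x^2 - 16)/(x + 4) = -8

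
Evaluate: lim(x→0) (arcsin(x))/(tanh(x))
This is a 0/0 indeterminate form.

Apply L'Hôpital's rule: differentiate numerator and denominator separately.
  f(x) = asin(x)   ⇒   f'(x) = 1/sqrt(1 - x^2)
  g(x) = tanh(x)   ⇒   g'(x) = 1 - tanh(x)^2
  lim(x→0) f'(x)/g'(x) = lim(x→0) (1/sqrt(1 - x^2))/(1 - tanh(x)^2)
  = 1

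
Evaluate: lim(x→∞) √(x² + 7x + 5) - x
This is an ∞-∞ indeterminate form.

Combine fractions or rationalize to convert ∞-∞ to 0/0 form:
  lim(x→∞) √(x² + 7x + 5) - x = 7/2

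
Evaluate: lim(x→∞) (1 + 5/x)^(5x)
This is an exponential indeterminate form.

For exponential indeterminate forms, take the natural log:
  Let L = lim(x→∞) (1 + 5/x)^(5x)
  Then ln(L) = lim(x→∞) [exponent × ln(base)]
  Evaluate using L'Hôpital or standard limits, then exponentiate.
  L = e^(25)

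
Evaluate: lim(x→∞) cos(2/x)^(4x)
This is an exponential indeterminate form.

For exponential indeterminate forms, take the natural log:
  Let L = lim(x→∞) cos(2/x)^(4x)
  Then ln(L) = lim(x→∞) [exponent × ln(base)]
  Evaluate using L'Hôpital or standard limits, then exponentiate.
  L = 1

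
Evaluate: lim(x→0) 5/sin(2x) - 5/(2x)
This is an ∞-∞ indeterminate form.

Combine fractions or rationalize to convert ∞-∞ to 0/0 form:
  lim(x→0) 5/sin(2x) - 5/(2x) = 0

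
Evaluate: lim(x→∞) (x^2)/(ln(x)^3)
This is an ∞/∞ indeterminate form.

Apply L'Hôpital's rule: differentiate numerator and denominator separately.
  f(x) = x^2   ⇒   f'(x) = 2·x
  g(x) = ln(x)^3   ⇒   g'(x) = 3·ln(x)^2/x
  lim(x→∞) f'(x)/g'(x) = lim(x→∞) (2·x)/(3·ln(x)^2/x)
  = ∞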